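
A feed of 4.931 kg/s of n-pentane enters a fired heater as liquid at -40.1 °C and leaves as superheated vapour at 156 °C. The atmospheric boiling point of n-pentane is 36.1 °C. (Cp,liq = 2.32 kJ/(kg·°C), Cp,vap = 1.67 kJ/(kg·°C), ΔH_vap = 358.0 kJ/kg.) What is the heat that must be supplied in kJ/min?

liquid -40.1→36.1 °C: 176.78 kJ/kg
vaporisation at 36.1 °C: 358 kJ/kg
vapour 36.1→156 °C: 200.23 kJ/kg
Δh = 176.78 + 358 + 200.23 = 735.02 kJ/kg
Q = ṁ·Δh = 4.931 kg/s × 735.02 kJ/kg = 3624.4 kJ/s
|Q| = 3624.4 kW = 217460 kJ/min

Q = 217000 kJ/min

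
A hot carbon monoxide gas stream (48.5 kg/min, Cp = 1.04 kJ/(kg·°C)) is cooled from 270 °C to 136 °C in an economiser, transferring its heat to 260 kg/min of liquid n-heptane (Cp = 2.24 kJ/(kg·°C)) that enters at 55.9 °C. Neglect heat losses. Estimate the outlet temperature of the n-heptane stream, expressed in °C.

T_c,out = 67.5 °C

Heat released by hot stream: Q = 48.5 × 1.04 × (270 − 136) = 6759 kJ/min
Energy balance on cold side (adiabatic exchanger): Q = ṁ_c·Cp_c·(T_c,out − T_c,in)
T_c,out = 55.9 + 6759/(260 × 2.24) = 67.505 °C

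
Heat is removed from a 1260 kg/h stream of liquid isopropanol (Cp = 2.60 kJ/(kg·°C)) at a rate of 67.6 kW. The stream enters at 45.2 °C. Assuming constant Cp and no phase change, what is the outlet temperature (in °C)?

Q = 67.6 kW = 243360 kJ/h
ΔT = Q/(ṁ·Cp) = 243360/(1260×2.60) = 74.286 K
T_out = 45.2 − 74.286 = -29.086 °C

T_out = -29.1 °C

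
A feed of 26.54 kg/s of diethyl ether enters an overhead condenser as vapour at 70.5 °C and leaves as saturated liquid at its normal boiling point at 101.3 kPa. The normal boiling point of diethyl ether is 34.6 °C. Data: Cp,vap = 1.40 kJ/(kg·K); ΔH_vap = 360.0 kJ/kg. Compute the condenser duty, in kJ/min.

Q_c = 653000 kJ/min

vapour 70.5→34.6 °C: -50.26 kJ/kg
condensation at 34.6 °C: -360 kJ/kg
Δh = -50.26 + -360 = -410.26 kJ/kg
Q = ṁ·Δh = 26.54 kg/s × -410.26 kJ/kg = -10888 kJ/s
|Q| = 10888 kW = 653300 kJ/min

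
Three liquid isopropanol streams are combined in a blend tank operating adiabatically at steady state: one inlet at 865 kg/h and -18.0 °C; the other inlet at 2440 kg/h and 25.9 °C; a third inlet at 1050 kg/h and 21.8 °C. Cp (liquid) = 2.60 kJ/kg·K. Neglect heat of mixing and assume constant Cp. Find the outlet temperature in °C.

T_out = 16.2 °C

Energy balance with Q = 0: Σ ṁᵢCp,ᵢ(T_out − Tᵢ) = 0
Σ ṁᵢCp,ᵢTᵢ = 865×2.60×-18.0 + 2440×2.60×25.9 + 1050×2.60×21.8 = 183340
Σ ṁᵢCp,ᵢ = 865×2.60 + 2440×2.60 + 1050×2.60 = 11323
T_out = 183340 / 11323 = 16.192 °C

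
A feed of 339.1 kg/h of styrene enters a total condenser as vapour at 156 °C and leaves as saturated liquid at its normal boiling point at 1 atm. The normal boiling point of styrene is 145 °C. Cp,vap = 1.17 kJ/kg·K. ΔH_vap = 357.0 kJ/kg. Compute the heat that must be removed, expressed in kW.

vapour 156→145 °C: -12.87 kJ/kg
condensation at 145 °C: -357 kJ/kg
Δh = -12.87 + -357 = -369.87 kJ/kg
Q = ṁ·Δh = 339.1 kg/h × -369.87 kJ/kg = -125420 kJ/h
|Q| = 34.84 kW

Q_c = 34.8 kW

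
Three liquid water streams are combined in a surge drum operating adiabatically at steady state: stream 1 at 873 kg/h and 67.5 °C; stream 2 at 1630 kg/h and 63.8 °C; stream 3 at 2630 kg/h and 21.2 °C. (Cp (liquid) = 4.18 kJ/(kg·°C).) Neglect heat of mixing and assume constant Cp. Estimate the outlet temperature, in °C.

T_out = 42.6 °C

No heat crosses the boundary, so H_out = H_in.
T_out = Σ ṁᵢCp,ᵢTᵢ / Σ ṁᵢCp,ᵢ
      = 914070 / 21456 = 42.602 °C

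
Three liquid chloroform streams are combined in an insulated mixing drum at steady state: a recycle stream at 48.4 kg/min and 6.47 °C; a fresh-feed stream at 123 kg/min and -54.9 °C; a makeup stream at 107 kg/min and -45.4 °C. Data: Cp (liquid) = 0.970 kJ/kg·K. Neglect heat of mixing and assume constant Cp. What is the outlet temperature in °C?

T_out = -40.6 °C

Energy balance with Q = 0: Σ ṁᵢCp,ᵢ(T_out − Tᵢ) = 0
Σ ṁᵢCp,ᵢTᵢ = 48.4×0.970×6.47 + 123×0.970×-54.9 + 107×0.970×-45.4 = -10958
Σ ṁᵢCp,ᵢ = 48.4×0.970 + 123×0.970 + 107×0.970 = 270.05
T_out = -10958 / 270.05 = -40.58 °C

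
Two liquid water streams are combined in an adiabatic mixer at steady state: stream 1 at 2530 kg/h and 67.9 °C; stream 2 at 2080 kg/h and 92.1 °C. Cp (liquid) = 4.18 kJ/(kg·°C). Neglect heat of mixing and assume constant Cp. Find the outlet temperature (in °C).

Energy balance with Q = 0: Σ ṁᵢCp,ᵢ(T_out − Tᵢ) = 0
T_out = Σ ṁᵢCp,ᵢTᵢ / Σ ṁᵢCp,ᵢ
      = 1.5188e+06 / 19270 = 78.819 °C

T_out = 78.8 °C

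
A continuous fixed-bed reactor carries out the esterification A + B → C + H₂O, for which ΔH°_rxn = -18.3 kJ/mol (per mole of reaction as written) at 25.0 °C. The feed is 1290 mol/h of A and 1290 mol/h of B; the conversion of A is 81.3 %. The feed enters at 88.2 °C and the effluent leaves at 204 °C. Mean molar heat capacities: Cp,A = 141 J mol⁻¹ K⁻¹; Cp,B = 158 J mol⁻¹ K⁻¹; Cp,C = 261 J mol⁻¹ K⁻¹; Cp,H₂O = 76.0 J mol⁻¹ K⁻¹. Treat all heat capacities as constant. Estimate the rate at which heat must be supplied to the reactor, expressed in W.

Extent of reaction ξ = 0.813 × 1290 = 1048.8 mol/h
Reaction term: ξ·ΔH°_rxn = 1048.8 × -18.3 = -19192 kJ/h
Sensible, feed 88.2→25 °C: -24377 kJ/h
Outlet flows (mol/h): A 241.23, B 241.23, C 1048.8, H₂O 1048.8
Sensible, products 25→204 °C: 76176 kJ/h
Q = ΔH = 32606 kJ/h = 9.0574 kW
Heat supplied = 9057.4 W

Q_in = 9060 W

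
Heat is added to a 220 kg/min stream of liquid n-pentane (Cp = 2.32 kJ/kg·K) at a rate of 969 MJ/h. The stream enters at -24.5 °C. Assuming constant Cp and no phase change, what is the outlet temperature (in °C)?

T_out = 7.14 °C

Q = 969 MJ/h = 16150 kJ/min
ΔT = Q/(ṁ·Cp) = 16150/(220×2.32) = 31.642 K
T_out = -24.5 + 31.642 = 7.1418 °C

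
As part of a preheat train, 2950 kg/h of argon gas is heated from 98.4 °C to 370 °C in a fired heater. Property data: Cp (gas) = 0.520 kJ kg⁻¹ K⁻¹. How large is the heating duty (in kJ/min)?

Q = ṁ·Cp·ΔT = 2950 × 0.520 × (370 − 98.4) = 416630 kJ/h
Converting: 416630 / 3600 s = 115.73 kW
Heating duty = 6943.9 kJ/min

Q = 6940 kJ/min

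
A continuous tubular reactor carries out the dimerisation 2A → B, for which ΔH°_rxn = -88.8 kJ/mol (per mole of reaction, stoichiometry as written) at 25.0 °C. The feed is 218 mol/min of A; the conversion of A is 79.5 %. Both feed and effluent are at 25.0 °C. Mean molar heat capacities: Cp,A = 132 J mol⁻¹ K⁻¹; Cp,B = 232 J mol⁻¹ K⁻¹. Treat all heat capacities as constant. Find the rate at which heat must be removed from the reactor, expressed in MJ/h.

Q_out = 462 MJ/h

Extent of reaction ξ = 0.795 × 218 / 2 = 86.655 mol/min
Reaction term: ξ·ΔH°_rxn = 86.655 × -88.8 = -7695 kJ/min
Q = ΔH = -7695 kJ/min = -128.25 kW
Heat removed = 461.7 MJ/h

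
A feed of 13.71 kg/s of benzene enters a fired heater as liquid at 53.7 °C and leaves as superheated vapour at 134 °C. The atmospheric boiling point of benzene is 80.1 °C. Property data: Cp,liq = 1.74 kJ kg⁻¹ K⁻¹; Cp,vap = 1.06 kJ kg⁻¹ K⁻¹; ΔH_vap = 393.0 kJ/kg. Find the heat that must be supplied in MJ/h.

liquid 53.7→80.1 °C: 45.936 kJ/kg
vaporisation at 80.1 °C: 393 kJ/kg
vapour 80.1→134 °C: 57.134 kJ/kg
Δh = 45.936 + 393 + 57.134 = 496.07 kJ/kg
Q = ṁ·Δh = 13.71 kg/s × 496.07 kJ/kg = 6801.1 kJ/s
|Q| = 6801.1 kW = 24484 MJ/h

Q = 24500 MJ/h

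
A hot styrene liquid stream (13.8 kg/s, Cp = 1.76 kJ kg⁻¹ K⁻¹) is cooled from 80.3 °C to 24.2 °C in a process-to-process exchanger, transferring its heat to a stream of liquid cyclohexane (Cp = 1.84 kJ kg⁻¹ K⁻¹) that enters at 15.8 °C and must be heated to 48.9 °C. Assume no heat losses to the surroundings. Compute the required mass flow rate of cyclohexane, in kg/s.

Heat released by hot stream: Q = 13.8 × 1.76 × (80.3 − 24.2) = 1362.6 kJ/s
Energy balance on cold side (adiabatic exchanger): Q = ṁ_c·Cp_c·(T_c,out − T_c,in)
ṁ_c = 1362.6 / [1.84 × (48.9 − 15.8)] = 22.372 kg/s

ṁ_c = 22.4 kg/s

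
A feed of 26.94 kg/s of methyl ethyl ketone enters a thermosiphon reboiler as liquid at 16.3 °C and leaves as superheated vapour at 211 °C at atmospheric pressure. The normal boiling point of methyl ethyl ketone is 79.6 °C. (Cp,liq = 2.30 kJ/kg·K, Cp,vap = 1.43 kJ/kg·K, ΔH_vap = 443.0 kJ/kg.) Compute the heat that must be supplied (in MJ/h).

Q = 75300 MJ/h

liquid 16.3→79.6 °C: 145.59 kJ/kg
vaporisation at 79.6 °C: 443 kJ/kg
vapour 79.6→211 °C: 187.9 kJ/kg
Δh = 145.59 + 443 + 187.9 = 776.49 kJ/kg
Q = ṁ·Δh = 26.94 kg/s × 776.49 kJ/kg = 20919 kJ/s
|Q| = 20919 kW = 75307 MJ/h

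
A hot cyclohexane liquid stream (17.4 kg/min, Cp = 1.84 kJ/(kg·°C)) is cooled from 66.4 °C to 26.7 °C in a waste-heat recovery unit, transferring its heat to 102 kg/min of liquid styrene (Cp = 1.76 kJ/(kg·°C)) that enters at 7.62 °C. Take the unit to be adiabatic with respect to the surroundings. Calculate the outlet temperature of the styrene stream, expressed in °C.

Heat released by hot stream: Q = 17.4 × 1.84 × (66.4 − 26.7) = 1271 kJ/min
Energy balance on cold side (adiabatic exchanger): Q = ṁ_c·Cp_c·(T_c,out − T_c,in)
T_c,out = 7.62 + 1271/(102 × 1.76) = 14.7 °C

T_c,out = 14.7 °C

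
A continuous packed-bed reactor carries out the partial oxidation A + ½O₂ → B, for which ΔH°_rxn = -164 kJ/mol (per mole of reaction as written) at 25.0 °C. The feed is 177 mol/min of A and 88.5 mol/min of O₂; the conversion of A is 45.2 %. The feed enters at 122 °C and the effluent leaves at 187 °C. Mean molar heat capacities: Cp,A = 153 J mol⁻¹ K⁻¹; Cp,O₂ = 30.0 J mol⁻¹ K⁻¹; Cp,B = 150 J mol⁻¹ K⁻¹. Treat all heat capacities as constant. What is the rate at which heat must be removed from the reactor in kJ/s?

Q_out = 190 kJ/s

Extent of reaction ξ = 0.452 × 177 = 80.004 mol/min
Reaction term: ξ·ΔH°_rxn = 80.004 × -164 = -13121 kJ/min
Sensible, feed 122→25 °C: -2884.4 kJ/min
Outlet flows (mol/min): A 96.996, O₂ 48.498, B 80.004
Sensible, products 25→187 °C: 4583.9 kJ/min
Q = ΔH = -11421 kJ/min = -190.35 kW
Heat removed = 190.35 kJ/s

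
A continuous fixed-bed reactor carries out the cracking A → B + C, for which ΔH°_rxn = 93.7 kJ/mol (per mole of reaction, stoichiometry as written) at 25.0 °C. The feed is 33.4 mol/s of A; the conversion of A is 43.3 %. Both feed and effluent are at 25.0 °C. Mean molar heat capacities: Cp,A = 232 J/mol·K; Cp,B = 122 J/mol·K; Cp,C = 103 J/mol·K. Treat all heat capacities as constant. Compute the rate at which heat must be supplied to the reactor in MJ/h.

Extent of reaction ξ = 0.433 × 33.4 = 14.462 mol/s
Reaction term: ξ·ΔH°_rxn = 14.462 × 93.7 = 1355.1 kJ/s
Q = ΔH = 1355.1 kJ/s = 1355.1 kW
Heat supplied = 4878.4 MJ/h

Q_in = 4880 MJ/h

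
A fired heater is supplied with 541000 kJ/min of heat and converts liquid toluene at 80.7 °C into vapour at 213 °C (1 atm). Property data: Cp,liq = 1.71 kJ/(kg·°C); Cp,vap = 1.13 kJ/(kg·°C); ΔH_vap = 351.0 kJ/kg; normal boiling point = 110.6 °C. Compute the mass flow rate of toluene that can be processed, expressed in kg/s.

ṁ = 17.4 kg/s

Δh = 1.71×(110.6−80.7) + 351.0 + 1.13×(213−110.6) = 517.84 kJ/kg
Q = 541000 kJ/min = 9016.7 kJ/s = 9016.7 kJ/s
ṁ = Q/Δh = 9016.7 / 517.84 = 17.412 kg/s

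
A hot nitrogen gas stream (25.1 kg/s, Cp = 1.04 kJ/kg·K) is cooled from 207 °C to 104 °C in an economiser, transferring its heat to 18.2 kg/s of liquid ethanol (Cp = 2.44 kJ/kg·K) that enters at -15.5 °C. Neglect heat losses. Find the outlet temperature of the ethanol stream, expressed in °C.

Heat released by hot stream: Q = 25.1 × 1.04 × (207 − 104) = 2688.7 kJ/s
Energy balance on cold side (adiabatic exchanger): Q = ṁ_c·Cp_c·(T_c,out − T_c,in)
T_c,out = -15.5 + 2688.7/(18.2 × 2.44) = 45.046 °C

T_c,out = 45.0 °C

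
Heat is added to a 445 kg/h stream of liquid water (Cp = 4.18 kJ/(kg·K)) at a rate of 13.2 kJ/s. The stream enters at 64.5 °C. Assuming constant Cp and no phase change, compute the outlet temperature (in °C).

Q = 13.2 kJ/s = 47520 kJ/h
ΔT = Q/(ṁ·Cp) = 47520/(445×4.18) = 25.547 K
T_out = 64.5 + 25.547 = 90.047 °C

T_out = 90.0 °C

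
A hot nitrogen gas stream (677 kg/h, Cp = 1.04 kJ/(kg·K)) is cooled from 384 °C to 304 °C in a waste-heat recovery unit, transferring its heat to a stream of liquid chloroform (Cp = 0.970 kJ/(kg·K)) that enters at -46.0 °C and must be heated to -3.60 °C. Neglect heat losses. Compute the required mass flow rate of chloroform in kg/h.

Heat released by hot stream: Q = 677 × 1.04 × (384 − 304) = 56326 kJ/h
Energy balance on cold side (adiabatic exchanger): Q = ṁ_c·Cp_c·(T_c,out − T_c,in)
ṁ_c = 56326 / [0.970 × (-3.60 − -46.0)] = 1369.5 kg/h

ṁ_c = 1370 kg/h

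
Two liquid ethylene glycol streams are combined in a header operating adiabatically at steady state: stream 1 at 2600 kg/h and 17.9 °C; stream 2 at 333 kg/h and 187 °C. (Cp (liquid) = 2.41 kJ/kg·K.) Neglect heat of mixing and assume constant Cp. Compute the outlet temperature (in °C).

T_out = 37.1 °C

Energy balance with Q = 0: Σ ṁᵢCp,ᵢ(T_out − Tᵢ) = 0
Σ ṁᵢCp,ᵢTᵢ = 2600×2.41×17.9 + 333×2.41×187 = 262230
Σ ṁᵢCp,ᵢ = 2600×2.41 + 333×2.41 = 7068.5
T_out = 262230 / 7068.5 = 37.099 °C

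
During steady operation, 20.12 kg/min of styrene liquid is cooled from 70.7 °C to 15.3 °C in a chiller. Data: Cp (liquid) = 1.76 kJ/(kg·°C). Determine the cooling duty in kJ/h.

Q = ṁ·Cp·ΔT = 20.12 × 1.76 × (15.3 − 70.7) = -1961.8 kJ/min
Converting: 1961.8 / 60 s = 32.696 kW
Cooling duty = 117710 kJ/h

Q_c = 118000 kJ/h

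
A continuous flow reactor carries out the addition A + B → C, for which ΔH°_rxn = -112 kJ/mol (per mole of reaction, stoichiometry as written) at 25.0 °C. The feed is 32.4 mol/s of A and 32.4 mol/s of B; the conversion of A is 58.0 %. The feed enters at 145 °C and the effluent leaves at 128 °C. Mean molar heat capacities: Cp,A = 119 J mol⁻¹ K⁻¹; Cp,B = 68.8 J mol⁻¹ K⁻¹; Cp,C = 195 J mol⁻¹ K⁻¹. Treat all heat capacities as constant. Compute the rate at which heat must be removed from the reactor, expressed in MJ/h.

Extent of reaction ξ = 0.580 × 32.4 = 18.792 mol/s
Reaction term: ξ·ΔH°_rxn = 18.792 × -112 = -2104.7 kJ/s
Sensible, feed 145→25 °C: -730.17 kJ/s
Outlet flows (mol/s): A 13.608, B 13.608, C 18.792
Sensible, products 25→128 °C: 640.66 kJ/s
Q = ΔH = -2194.2 kJ/s = -2194.2 kW
Heat removed = 7899.1 MJ/h

Q_out = 7900 MJ/h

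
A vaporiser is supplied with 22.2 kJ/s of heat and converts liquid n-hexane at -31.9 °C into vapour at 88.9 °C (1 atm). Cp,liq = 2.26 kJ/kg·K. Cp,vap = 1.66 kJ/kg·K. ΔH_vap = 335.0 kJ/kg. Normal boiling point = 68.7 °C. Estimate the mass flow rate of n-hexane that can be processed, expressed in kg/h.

Δh = 2.26×(68.7−-31.9) + 335.0 + 1.66×(88.9−68.7) = 595.89 kJ/kg
Q = 22.2 kJ/s = 22.2 kJ/s = 79920 kJ/h
ṁ = Q/Δh = 79920 / 595.89 = 134.12 kg/h

ṁ = 134 kg/h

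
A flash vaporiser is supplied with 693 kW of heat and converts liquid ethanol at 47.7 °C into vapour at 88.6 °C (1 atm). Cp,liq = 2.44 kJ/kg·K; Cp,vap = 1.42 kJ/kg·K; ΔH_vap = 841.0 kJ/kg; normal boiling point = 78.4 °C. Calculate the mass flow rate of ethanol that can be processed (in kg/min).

Δh = 2.44×(78.4−47.7) + 841.0 + 1.42×(88.6−78.4) = 930.39 kJ/kg
Q = 693 kW = 693 kJ/s = 41580 kJ/min
ṁ = Q/Δh = 41580 / 930.39 = 44.691 kg/min

ṁ = 44.7 kg/min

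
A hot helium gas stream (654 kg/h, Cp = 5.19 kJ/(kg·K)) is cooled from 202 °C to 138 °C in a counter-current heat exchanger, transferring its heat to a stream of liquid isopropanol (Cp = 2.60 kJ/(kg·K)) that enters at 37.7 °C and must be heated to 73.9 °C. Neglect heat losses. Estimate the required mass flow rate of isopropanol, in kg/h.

Heat released by hot stream: Q = 654 × 5.19 × (202 − 138) = 217230 kJ/h
Energy balance on cold side (adiabatic exchanger): Q = ṁ_c·Cp_c·(T_c,out − T_c,in)
ṁ_c = 217230 / [2.60 × (73.9 − 37.7)] = 2308 kg/h

ṁ_c = 2310 kg/h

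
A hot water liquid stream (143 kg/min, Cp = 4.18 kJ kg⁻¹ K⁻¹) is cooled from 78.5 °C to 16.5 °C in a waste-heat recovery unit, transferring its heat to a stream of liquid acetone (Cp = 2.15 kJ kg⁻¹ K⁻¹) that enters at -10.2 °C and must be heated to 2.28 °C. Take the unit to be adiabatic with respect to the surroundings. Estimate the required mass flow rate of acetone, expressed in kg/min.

ṁ_c = 1380 kg/min

Heat released by hot stream: Q = 143 × 4.18 × (78.5 − 16.5) = 37060 kJ/min
Energy balance on cold side (adiabatic exchanger): Q = ṁ_c·Cp_c·(T_c,out − T_c,in)
ṁ_c = 37060 / [2.15 × (2.28 − -10.2)] = 1381.2 kg/min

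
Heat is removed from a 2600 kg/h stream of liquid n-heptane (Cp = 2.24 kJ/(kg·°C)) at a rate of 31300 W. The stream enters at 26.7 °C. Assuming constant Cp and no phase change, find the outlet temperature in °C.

Q = 31300 W = 112680 kJ/h
ΔT = Q/(ṁ·Cp) = 112680/(2600×2.24) = 19.348 K
T_out = 26.7 − 19.348 = 7.3525 °C

T_out = 7.35 °C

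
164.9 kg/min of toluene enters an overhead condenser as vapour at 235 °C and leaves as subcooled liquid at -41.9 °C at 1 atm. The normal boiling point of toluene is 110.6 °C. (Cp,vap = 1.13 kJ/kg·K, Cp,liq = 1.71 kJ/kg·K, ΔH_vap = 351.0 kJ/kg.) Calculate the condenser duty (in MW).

Q_c = 2.07 MW

vapour 235→110.6 °C: -140.57 kJ/kg
condensation at 110.6 °C: -351 kJ/kg
liquid 110.6→-41.9 °C: -260.77 kJ/kg
Δh = -140.57 + -351 + -260.77 = -752.35 kJ/kg
Q = ṁ·Δh = 164.9 kg/min × -752.35 kJ/kg = -124060 kJ/min
|Q| = 2067.7 kW = 2.0677 MW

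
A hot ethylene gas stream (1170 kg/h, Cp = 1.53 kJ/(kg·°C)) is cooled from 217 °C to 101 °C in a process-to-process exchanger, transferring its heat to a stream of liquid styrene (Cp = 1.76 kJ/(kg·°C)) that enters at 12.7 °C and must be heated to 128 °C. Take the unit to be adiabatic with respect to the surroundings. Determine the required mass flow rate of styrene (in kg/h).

ṁ_c = 1020 kg/h

Heat released by hot stream: Q = 1170 × 1.53 × (217 − 101) = 207650 kJ/h
Energy balance on cold side (adiabatic exchanger): Q = ṁ_c·Cp_c·(T_c,out − T_c,in)
ṁ_c = 207650 / [1.76 × (128 − 12.7)] = 1023.3 kg/h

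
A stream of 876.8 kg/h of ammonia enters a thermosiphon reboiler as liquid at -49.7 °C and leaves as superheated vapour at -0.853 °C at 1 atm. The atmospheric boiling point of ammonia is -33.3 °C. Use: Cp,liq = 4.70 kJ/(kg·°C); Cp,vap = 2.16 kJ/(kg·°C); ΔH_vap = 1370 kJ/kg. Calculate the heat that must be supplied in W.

liquid -49.7→-33.3 °C: 77.08 kJ/kg
vaporisation at -33.3 °C: 1370 kJ/kg
vapour -33.3→-0.853 °C: 70.086 kJ/kg
Δh = 77.08 + 1370 + 70.086 = 1517.2 kJ/kg
Q = ṁ·Δh = 876.8 kg/h × 1517.2 kJ/kg = 1.3303e+06 kJ/h
|Q| = 369.51 kW = 369510 W

Q = 370000 W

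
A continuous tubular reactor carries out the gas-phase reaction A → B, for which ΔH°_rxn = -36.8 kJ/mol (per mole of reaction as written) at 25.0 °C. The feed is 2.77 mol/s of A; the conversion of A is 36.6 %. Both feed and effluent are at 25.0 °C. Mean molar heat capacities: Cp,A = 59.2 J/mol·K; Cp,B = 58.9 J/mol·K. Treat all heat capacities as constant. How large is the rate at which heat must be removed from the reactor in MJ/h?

Extent of reaction ξ = 0.366 × 2.77 = 1.0138 mol/s
Reaction term: ξ·ΔH°_rxn = 1.0138 × -36.8 = -37.309 kJ/s
Q = ΔH = -37.309 kJ/s = -37.309 kW
Heat removed = 134.31 MJ/h

Q_out = 134 MJ/h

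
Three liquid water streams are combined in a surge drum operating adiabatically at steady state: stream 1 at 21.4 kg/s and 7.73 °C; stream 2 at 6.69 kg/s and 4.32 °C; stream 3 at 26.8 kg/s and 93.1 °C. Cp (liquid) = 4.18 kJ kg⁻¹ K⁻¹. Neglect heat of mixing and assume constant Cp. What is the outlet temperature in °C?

Adiabatic, steady state ⇒ Σ ṁᵢCp,ᵢ(T_out − Tᵢ) = 0
T_out = Σ ṁᵢCp,ᵢTᵢ / Σ ṁᵢCp,ᵢ
      = 11242 / 229.44 = 48.996 °C

T_out = 49.0 °C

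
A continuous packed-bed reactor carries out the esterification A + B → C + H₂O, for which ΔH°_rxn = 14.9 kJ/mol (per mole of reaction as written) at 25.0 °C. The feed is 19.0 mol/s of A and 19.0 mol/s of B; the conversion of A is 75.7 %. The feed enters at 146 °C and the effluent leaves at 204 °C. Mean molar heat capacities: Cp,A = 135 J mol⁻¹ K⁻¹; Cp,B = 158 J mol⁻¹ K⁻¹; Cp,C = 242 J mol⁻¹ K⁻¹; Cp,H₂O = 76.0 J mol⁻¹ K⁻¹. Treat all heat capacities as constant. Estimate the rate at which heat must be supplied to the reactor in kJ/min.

Extent of reaction ξ = 0.757 × 19.0 = 14.383 mol/s
Reaction term: ξ·ΔH°_rxn = 14.383 × 14.9 = 214.31 kJ/s
Sensible, feed 146→25 °C: -673.61 kJ/s
Outlet flows (mol/s): A 4.617, B 4.617, C 14.383, H₂O 14.383
Sensible, products 25→204 °C: 1060.9 kJ/s
Q = ΔH = 601.56 kJ/s = 601.56 kW
Heat supplied = 36093 kJ/min

Q_in = 36100 kJ/min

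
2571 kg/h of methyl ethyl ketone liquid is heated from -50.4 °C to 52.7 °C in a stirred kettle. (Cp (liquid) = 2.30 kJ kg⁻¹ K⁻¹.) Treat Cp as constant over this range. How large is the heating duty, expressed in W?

Q = 169000 W

Q = ṁ·Cp·ΔT = 2571 × 2.30 × (52.7 − -50.4) = 609660 kJ/h
Converting: 609660 / 3600 s = 169.35 kW
Heating duty = 169350 W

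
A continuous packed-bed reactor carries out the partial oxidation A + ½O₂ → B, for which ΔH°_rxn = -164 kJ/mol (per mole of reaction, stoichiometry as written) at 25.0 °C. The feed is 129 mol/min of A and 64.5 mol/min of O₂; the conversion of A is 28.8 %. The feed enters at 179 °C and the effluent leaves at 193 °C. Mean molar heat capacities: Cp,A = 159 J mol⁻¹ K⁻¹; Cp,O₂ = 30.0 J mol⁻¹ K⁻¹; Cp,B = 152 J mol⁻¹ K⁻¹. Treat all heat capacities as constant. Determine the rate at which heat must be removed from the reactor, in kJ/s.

Q_out = 98.6 kJ/s

Extent of reaction ξ = 0.288 × 129 = 37.152 mol/min
Reaction term: ξ·ΔH°_rxn = 37.152 × -164 = -6092.9 kJ/min
Sensible, feed 179→25 °C: -3456.7 kJ/min
Outlet flows (mol/min): A 91.848, O₂ 45.924, B 37.152
Sensible, products 25→193 °C: 3633.6 kJ/min
Q = ΔH = -5916 kJ/min = -98.6 kW
Heat removed = 98.6 kJ/s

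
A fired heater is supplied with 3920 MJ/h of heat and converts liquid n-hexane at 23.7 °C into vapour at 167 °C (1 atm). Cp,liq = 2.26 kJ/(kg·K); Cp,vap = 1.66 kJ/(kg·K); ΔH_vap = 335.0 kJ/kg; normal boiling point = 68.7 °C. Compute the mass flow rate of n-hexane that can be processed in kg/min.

ṁ = 109 kg/min

Δh = 2.26×(68.7−23.7) + 335.0 + 1.66×(167−68.7) = 599.88 kJ/kg
Q = 3920 MJ/h = 1088.9 kJ/s = 65333 kJ/min
ṁ = Q/Δh = 65333 / 599.88 = 108.91 kg/min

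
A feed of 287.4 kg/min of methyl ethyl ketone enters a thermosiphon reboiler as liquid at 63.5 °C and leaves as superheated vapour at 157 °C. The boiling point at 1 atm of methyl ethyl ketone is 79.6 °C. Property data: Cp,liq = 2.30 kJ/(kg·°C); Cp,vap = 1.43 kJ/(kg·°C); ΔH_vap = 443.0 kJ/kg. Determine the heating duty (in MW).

Q = 2.83 MW

liquid 63.5→79.6 °C: 37.03 kJ/kg
vaporisation at 79.6 °C: 443 kJ/kg
vapour 79.6→157 °C: 110.68 kJ/kg
Δh = 37.03 + 443 + 110.68 = 590.71 kJ/kg
Q = ṁ·Δh = 287.4 kg/min × 590.71 kJ/kg = 169770 kJ/min
|Q| = 2829.5 kW = 2.8295 MW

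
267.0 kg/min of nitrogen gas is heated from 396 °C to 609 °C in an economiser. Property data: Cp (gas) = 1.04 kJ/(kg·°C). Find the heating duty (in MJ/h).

Q = 3550 MJ/h

Q = ṁ·Cp·ΔT = 267.0 × 1.04 × (609 − 396) = 59146 kJ/min
Converting: 59146 / 60 s = 985.76 kW
Heating duty = 3548.8 MJ/h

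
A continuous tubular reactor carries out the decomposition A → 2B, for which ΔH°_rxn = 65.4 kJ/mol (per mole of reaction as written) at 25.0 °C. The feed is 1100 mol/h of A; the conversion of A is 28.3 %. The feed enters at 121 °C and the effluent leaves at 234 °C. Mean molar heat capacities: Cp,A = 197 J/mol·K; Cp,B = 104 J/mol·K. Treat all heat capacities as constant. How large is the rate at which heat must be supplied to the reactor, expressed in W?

Extent of reaction ξ = 0.283 × 1100 = 311.3 mol/h
Reaction term: ξ·ΔH°_rxn = 311.3 × 65.4 = 20359 kJ/h
Sensible, feed 121→25 °C: -20803 kJ/h
Outlet flows (mol/h): A 788.7, B 622.6
Sensible, products 25→234 °C: 46006 kJ/h
Q = ΔH = 45562 kJ/h = 12.656 kW
Heat supplied = 12656 W

Q_in = 12700 W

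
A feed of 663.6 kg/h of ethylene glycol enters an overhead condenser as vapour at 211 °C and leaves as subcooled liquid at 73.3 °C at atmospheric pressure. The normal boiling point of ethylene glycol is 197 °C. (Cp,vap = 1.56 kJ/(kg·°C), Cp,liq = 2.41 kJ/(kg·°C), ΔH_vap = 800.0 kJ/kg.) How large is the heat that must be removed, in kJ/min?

vapour 211→197 °C: -21.84 kJ/kg
condensation at 197 °C: -800 kJ/kg
liquid 197→73.3 °C: -298.12 kJ/kg
Δh = -21.84 + -800 + -298.12 = -1120 kJ/kg
Q = ṁ·Δh = 663.6 kg/h × -1120 kJ/kg = -743200 kJ/h
|Q| = 206.45 kW = 12387 kJ/min

Q_c = 12400 kJ/min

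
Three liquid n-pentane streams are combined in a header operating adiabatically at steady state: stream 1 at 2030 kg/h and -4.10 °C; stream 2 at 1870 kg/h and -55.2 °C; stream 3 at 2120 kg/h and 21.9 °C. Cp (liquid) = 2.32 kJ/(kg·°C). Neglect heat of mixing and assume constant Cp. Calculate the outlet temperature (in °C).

T_out = -10.8 °C

No heat crosses the boundary, so H_out = H_in.
T_out = Σ ṁᵢCp,ᵢTᵢ / Σ ṁᵢCp,ᵢ
      = -151080 / 13966 = -10.817 °C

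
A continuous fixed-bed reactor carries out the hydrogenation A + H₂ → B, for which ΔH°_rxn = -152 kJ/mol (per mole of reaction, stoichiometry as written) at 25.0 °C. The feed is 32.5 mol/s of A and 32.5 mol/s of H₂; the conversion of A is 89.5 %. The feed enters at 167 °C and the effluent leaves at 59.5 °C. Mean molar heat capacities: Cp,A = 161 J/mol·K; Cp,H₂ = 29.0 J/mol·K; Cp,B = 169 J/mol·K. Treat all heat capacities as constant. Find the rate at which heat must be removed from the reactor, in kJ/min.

Q_out = 306000 kJ/min

Extent of reaction ξ = 0.895 × 32.5 = 29.088 mol/s
Reaction term: ξ·ΔH°_rxn = 29.088 × -152 = -4421.3 kJ/s
Sensible, feed 167→25 °C: -876.85 kJ/s
Outlet flows (mol/s): A 3.4125, H₂ 3.4125, B 29.088
Sensible, products 25→59.5 °C: 191.96 kJ/s
Q = ΔH = -5106.2 kJ/s = -5106.2 kW
Heat removed = 306370 kJ/min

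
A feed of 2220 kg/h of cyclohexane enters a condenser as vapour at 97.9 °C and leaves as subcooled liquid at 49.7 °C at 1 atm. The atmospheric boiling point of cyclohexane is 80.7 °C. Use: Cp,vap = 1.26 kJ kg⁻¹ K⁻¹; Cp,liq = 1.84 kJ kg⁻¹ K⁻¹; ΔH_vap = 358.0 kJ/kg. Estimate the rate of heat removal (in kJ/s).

vapour 97.9→80.7 °C: -21.672 kJ/kg
condensation at 80.7 °C: -358 kJ/kg
liquid 80.7→49.7 °C: -57.04 kJ/kg
Δh = -21.672 + -358 + -57.04 = -436.71 kJ/kg
Q = ṁ·Δh = 2220 kg/h × -436.71 kJ/kg = -969500 kJ/h
|Q| = 269.31 kW

Q_c = 269 kJ/s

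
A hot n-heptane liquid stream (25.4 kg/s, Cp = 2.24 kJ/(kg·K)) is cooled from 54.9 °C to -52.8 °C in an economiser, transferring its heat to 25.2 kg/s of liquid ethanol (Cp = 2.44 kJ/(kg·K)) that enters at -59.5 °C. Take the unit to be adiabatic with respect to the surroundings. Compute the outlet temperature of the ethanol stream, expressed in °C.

Heat released by hot stream: Q = 25.4 × 2.24 × (54.9 − -52.8) = 6127.7 kJ/s
Energy balance on cold side (adiabatic exchanger): Q = ṁ_c·Cp_c·(T_c,out − T_c,in)
T_c,out = -59.5 + 6127.7/(25.2 × 2.44) = 40.157 °C

T_c,out = 40.2 °C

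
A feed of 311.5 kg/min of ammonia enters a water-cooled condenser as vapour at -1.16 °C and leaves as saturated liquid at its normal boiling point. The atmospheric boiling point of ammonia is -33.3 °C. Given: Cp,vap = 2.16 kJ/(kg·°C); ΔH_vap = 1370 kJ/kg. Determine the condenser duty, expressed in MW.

Q_c = 7.47 MW

vapour -1.16→-33.3 °C: -69.422 kJ/kg
condensation at -33.3 °C: -1370 kJ/kg
Δh = -69.422 + -1370 = -1439.4 kJ/kg
Q = ṁ·Δh = 311.5 kg/min × -1439.4 kJ/kg = -448380 kJ/min
|Q| = 7473 kW = 7.473 MW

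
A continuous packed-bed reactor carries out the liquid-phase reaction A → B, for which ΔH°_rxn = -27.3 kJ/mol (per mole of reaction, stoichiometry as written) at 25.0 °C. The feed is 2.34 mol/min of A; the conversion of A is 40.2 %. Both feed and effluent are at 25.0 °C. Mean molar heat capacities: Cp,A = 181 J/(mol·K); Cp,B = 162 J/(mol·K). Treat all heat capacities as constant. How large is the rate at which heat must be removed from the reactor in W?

Extent of reaction ξ = 0.402 × 2.34 = 0.94068 mol/min
Reaction term: ξ·ΔH°_rxn = 0.94068 × -27.3 = -25.681 kJ/min
Q = ΔH = -25.681 kJ/min = -0.42801 kW
Heat removed = 428.01 W

Q_out = 428 W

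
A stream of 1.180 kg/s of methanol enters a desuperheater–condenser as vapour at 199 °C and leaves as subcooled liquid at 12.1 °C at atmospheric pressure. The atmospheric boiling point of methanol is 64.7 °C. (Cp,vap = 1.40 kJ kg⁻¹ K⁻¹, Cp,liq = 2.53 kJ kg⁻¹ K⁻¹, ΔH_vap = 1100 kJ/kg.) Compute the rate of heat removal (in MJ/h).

Q_c = 6040 MJ/h

vapour 199→64.7 °C: -188.02 kJ/kg
condensation at 64.7 °C: -1100 kJ/kg
liquid 64.7→12.1 °C: -133.08 kJ/kg
Δh = -188.02 + -1100 + -133.08 = -1421.1 kJ/kg
Q = ṁ·Δh = 1.180 kg/s × -1421.1 kJ/kg = -1676.9 kJ/s
|Q| = 1676.9 kW = 6036.8 MJ/h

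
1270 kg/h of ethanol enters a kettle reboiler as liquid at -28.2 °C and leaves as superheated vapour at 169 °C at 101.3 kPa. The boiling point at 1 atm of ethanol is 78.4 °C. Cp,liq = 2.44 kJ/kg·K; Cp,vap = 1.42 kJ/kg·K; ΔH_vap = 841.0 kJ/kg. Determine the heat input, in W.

Q = 434000 W

liquid -28.2→78.4 °C: 260.1 kJ/kg
vaporisation at 78.4 °C: 841 kJ/kg
vapour 78.4→169 °C: 128.65 kJ/kg
Δh = 260.1 + 841 + 128.65 = 1229.8 kJ/kg
Q = ṁ·Δh = 1270 kg/h × 1229.8 kJ/kg = 1.5618e+06 kJ/h
|Q| = 433.83 kW = 433830 W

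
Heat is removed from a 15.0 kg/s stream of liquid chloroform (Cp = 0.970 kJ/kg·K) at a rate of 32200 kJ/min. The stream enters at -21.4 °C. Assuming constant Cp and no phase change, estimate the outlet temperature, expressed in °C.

T_out = -58.3 °C

Q = 32200 kJ/min = 536.67 kJ/s
ΔT = Q/(ṁ·Cp) = 536.67/(15.0×0.970) = 36.884 K
T_out = -21.4 − 36.884 = -58.284 °C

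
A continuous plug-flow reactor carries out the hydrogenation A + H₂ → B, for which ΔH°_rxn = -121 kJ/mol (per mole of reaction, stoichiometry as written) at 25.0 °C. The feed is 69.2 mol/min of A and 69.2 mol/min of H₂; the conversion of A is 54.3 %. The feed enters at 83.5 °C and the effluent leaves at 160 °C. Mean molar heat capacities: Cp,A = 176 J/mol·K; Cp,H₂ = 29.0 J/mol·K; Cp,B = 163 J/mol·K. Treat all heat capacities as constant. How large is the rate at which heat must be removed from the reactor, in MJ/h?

Extent of reaction ξ = 0.543 × 69.2 = 37.576 mol/min
Reaction term: ξ·ΔH°_rxn = 37.576 × -121 = -4546.6 kJ/min
Sensible, feed 83.5→25 °C: -829.88 kJ/min
Outlet flows (mol/min): A 31.624, H₂ 31.624, B 37.576
Sensible, products 25→160 °C: 1702.1 kJ/min
Q = ΔH = -3674.5 kJ/min = -61.241 kW
Heat removed = 220.47 MJ/h

Q_out = 220 MJ/h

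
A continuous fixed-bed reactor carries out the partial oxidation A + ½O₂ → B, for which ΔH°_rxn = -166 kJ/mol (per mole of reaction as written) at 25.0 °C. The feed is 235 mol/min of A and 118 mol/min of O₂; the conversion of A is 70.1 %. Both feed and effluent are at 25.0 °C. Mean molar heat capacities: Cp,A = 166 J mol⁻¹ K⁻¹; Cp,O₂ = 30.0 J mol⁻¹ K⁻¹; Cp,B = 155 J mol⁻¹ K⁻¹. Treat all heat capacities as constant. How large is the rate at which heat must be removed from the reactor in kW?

Q_out = 456 kW

Extent of reaction ξ = 0.701 × 235 = 164.73 mol/min
Reaction term: ξ·ΔH°_rxn = 164.73 × -166 = -27346 kJ/min
Q = ΔH = -27346 kJ/min = -455.77 kW
Heat removed = 455.77 kW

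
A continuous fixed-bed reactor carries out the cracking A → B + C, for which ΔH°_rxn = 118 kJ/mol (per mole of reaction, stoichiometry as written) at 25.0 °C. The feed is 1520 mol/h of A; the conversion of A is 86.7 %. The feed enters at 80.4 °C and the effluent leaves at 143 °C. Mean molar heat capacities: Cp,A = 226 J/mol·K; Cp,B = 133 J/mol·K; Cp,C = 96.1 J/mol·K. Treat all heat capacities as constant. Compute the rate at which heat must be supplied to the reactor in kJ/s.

Q_in = 49.3 kJ/s

Extent of reaction ξ = 0.867 × 1520 = 1317.8 mol/h
Reaction term: ξ·ΔH°_rxn = 1317.8 × 118 = 155510 kJ/h
Sensible, feed 80.4→25 °C: -19031 kJ/h
Outlet flows (mol/h): A 202.16, B 1317.8, C 1317.8
Sensible, products 25→143 °C: 41017 kJ/h
Q = ΔH = 177490 kJ/h = 49.303 kW
Heat supplied = 49.303 kJ/s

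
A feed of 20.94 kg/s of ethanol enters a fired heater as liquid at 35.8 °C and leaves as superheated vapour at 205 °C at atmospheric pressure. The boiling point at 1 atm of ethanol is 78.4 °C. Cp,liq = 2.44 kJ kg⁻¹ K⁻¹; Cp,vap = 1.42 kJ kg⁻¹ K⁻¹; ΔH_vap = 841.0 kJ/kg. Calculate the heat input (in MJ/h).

liquid 35.8→78.4 °C: 103.94 kJ/kg
vaporisation at 78.4 °C: 841 kJ/kg
vapour 78.4→205 °C: 179.77 kJ/kg
Δh = 103.94 + 841 + 179.77 = 1124.7 kJ/kg
Q = ṁ·Δh = 20.94 kg/s × 1124.7 kJ/kg = 23552 kJ/s
|Q| = 23552 kW = 84786 MJ/h

Q = 84800 MJ/h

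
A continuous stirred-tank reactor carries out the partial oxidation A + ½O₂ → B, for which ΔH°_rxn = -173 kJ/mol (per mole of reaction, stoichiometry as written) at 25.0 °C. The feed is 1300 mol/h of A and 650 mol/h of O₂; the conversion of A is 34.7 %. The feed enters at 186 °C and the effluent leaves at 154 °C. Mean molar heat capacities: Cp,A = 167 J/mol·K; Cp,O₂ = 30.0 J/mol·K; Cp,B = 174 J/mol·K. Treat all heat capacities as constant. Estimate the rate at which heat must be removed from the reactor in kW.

Extent of reaction ξ = 0.347 × 1300 = 451.1 mol/h
Reaction term: ξ·ΔH°_rxn = 451.1 × -173 = -78040 kJ/h
Sensible, feed 186→25 °C: -38093 kJ/h
Outlet flows (mol/h): A 848.9, O₂ 424.45, B 451.1
Sensible, products 25→154 °C: 30056 kJ/h
Q = ΔH = -86077 kJ/h = -23.91 kW
Heat removed = 23.91 kW

Q_out = 23.9 kW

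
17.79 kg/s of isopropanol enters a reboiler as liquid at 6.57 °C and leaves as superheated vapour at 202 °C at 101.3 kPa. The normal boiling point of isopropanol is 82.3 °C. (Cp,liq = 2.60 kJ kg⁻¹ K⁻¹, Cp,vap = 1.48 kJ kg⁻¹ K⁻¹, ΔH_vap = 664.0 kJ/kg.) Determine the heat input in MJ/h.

liquid 6.57→82.3 °C: 196.9 kJ/kg
vaporisation at 82.3 °C: 664 kJ/kg
vapour 82.3→202 °C: 177.16 kJ/kg
Δh = 196.9 + 664 + 177.16 = 1038.1 kJ/kg
Q = ṁ·Δh = 17.79 kg/s × 1038.1 kJ/kg = 18467 kJ/s
|Q| = 18467 kW = 66481 MJ/h

Q = 66500 MJ/h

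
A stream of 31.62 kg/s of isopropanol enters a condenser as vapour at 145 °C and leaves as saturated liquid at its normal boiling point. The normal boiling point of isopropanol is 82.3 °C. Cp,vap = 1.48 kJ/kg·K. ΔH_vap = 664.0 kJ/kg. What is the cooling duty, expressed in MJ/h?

Q_c = 86100 MJ/h

vapour 145→82.3 °C: -92.796 kJ/kg
condensation at 82.3 °C: -664 kJ/kg
Δh = -92.796 + -664 = -756.8 kJ/kg
Q = ṁ·Δh = 31.62 kg/s × -756.8 kJ/kg = -23930 kJ/s
|Q| = 23930 kW = 86148 MJ/h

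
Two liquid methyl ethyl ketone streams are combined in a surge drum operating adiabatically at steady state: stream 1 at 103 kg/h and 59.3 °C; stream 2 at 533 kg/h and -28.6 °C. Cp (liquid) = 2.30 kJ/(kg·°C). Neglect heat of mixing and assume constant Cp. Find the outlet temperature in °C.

T_out = -14.4 °C

No heat crosses the boundary, so H_out = H_in.
T_out = Σ ṁᵢCp,ᵢTᵢ / Σ ṁᵢCp,ᵢ
      = -21013 / 1462.8 = -14.365 °C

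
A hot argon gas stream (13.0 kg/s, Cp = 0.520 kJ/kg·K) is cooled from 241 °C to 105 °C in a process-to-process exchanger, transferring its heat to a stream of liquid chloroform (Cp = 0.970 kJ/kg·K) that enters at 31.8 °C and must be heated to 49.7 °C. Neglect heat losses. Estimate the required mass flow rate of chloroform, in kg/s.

ṁ_c = 52.9 kg/s

Heat released by hot stream: Q = 13.0 × 0.520 × (241 − 105) = 919.36 kJ/s
Energy balance on cold side (adiabatic exchanger): Q = ṁ_c·Cp_c·(T_c,out − T_c,in)
ṁ_c = 919.36 / [0.970 × (49.7 − 31.8)] = 52.949 kg/s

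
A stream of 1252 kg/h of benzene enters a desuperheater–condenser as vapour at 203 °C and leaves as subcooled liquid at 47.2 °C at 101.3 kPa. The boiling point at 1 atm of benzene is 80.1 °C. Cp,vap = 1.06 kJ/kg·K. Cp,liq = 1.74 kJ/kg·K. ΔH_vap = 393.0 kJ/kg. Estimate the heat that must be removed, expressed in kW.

vapour 203→80.1 °C: -130.27 kJ/kg
condensation at 80.1 °C: -393 kJ/kg
liquid 80.1→47.2 °C: -57.246 kJ/kg
Δh = -130.27 + -393 + -57.246 = -580.52 kJ/kg
Q = ṁ·Δh = 1252 kg/h × -580.52 kJ/kg = -726810 kJ/h
|Q| = 201.89 kW

Q_c = 202 kW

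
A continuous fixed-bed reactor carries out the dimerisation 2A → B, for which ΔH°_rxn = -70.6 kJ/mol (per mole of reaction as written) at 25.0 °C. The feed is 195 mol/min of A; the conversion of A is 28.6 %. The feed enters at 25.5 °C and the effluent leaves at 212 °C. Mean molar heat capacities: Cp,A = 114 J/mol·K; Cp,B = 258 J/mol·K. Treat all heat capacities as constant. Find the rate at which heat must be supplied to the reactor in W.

Extent of reaction ξ = 0.286 × 195 / 2 = 27.885 mol/min
Reaction term: ξ·ΔH°_rxn = 27.885 × -70.6 = -1968.7 kJ/min
Sensible, feed 25.5→25 °C: -11.115 kJ/min
Outlet flows (mol/min): A 139.23, B 27.885
Sensible, products 25→212 °C: 4313.4 kJ/min
Q = ΔH = 2333.6 kJ/min = 38.894 kW
Heat supplied = 38894 W

Q_in = 38900 W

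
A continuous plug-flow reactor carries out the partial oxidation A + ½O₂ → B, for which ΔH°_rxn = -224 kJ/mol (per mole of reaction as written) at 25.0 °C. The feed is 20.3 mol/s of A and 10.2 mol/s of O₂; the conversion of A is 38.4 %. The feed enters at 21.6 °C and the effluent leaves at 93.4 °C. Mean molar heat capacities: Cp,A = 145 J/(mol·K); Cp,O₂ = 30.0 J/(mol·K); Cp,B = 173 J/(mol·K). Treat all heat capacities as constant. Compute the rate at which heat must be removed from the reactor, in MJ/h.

Extent of reaction ξ = 0.384 × 20.3 = 7.7952 mol/s
Reaction term: ξ·ΔH°_rxn = 7.7952 × -224 = -1746.1 kJ/s
Sensible, feed 21.6→25 °C: 11.048 kJ/s
Outlet flows (mol/s): A 12.505, O₂ 6.3024, B 7.7952
Sensible, products 25→93.4 °C: 229.2 kJ/s
Q = ΔH = -1505.9 kJ/s = -1505.9 kW
Heat removed = 5421.2 MJ/h

Q_out = 5420 MJ/h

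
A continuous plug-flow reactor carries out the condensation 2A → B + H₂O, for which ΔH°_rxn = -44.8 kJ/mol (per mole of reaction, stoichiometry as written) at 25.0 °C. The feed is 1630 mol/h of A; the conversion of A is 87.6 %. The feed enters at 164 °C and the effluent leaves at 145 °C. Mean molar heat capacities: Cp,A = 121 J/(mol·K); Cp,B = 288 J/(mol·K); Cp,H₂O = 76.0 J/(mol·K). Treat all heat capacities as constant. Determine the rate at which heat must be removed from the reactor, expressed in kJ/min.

Q_out = 421 kJ/min

Extent of reaction ξ = 0.876 × 1630 / 2 = 713.94 mol/h
Reaction term: ξ·ΔH°_rxn = 713.94 × -44.8 = -31985 kJ/h
Sensible, feed 164→25 °C: -27415 kJ/h
Outlet flows (mol/h): A 202.12, B 713.94, H₂O 713.94
Sensible, products 25→145 °C: 34120 kJ/h
Q = ΔH = -25280 kJ/h = -7.0222 kW
Heat removed = 421.33 kJ/min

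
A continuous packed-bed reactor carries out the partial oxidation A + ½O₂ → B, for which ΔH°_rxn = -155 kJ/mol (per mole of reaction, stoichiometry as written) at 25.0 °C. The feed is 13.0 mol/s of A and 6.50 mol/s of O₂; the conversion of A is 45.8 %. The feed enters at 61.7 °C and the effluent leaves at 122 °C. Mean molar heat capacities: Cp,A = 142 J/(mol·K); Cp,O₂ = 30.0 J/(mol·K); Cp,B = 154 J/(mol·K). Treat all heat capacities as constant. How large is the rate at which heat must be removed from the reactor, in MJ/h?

Extent of reaction ξ = 0.458 × 13.0 = 5.954 mol/s
Reaction term: ξ·ΔH°_rxn = 5.954 × -155 = -922.87 kJ/s
Sensible, feed 61.7→25 °C: -74.905 kJ/s
Outlet flows (mol/s): A 7.046, O₂ 3.523, B 5.954
Sensible, products 25→122 °C: 196.24 kJ/s
Q = ΔH = -801.53 kJ/s = -801.53 kW
Heat removed = 2885.5 MJ/h

Q_out = 2890 MJ/h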